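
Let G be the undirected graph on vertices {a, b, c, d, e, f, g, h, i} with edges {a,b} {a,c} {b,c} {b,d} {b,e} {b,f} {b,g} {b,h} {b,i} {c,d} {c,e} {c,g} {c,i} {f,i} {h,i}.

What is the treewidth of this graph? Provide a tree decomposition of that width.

Treewidth 2.
One such decomposition:
Bags: B1 = {b, c, i}  B2 = {b, h, i}  B3 = {b, c, e}  B4 = {b, c, g}  B5 = {a, b, c}  B6 = {b, f, i}  B7 = {b, c, d}
Tree: B1–B2, B1–B3, B1–B4, B4–B5, B2–B6, B3–B7

The largest bag has 3 vertices, giving width 2; this decomposition certifies tw(G) ≤ 2. On the other hand G contains the 3-clique {b, h, i}. A clique must lie in a single bag of any decomposition, so no decomposition can have width below 2. Combining the bounds, tw(G) = 2.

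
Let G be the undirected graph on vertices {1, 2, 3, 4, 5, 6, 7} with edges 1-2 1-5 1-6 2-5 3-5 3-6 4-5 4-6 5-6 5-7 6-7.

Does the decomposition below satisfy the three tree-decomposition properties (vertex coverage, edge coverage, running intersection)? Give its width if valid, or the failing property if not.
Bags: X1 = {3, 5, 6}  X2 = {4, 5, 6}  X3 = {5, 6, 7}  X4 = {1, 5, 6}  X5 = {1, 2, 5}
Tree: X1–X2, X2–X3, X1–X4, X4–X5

Checking the three conditions: (i) the bags cover all of {1, 2, 3, 4, 5, 6, 7}; (ii) for each edge, some bag contains both endpoints; (iii) the bags containing any fixed vertex form a subtree. All hold, so the decomposition is valid with width 3 − 1 = 2.

Yes; width 2.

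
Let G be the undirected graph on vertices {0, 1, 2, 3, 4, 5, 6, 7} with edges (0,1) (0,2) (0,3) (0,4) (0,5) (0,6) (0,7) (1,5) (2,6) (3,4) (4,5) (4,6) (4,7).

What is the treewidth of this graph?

2

A width-2 tree decomposition is:
Bags: B1 = {0, 4, 5}  B2 = {0, 4, 6}  B3 = {0, 4, 7}  B4 = {0, 1, 5}  B5 = {0, 2, 6}  B6 = {0, 3, 4}
Tree: B1–B2, B1–B3, B1–B4, B2–B5, B2–B6
Every bag has size at most 3, so the width is 3 − 1 = 2 and tw(G) ≤ 2. Conversely, {0, 1, 5} is a clique of size 3, and the vertices of any clique must share a bag in every tree decomposition; so some bag has ≥ 3 vertices and tw(G) ≥ 2. Therefore the treewidth is 2.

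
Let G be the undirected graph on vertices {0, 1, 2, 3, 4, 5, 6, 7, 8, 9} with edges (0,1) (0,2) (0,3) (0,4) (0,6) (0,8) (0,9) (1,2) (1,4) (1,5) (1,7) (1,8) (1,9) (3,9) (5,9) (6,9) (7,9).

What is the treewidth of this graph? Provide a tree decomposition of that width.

Treewidth 2.
One such decomposition:
Bags: B1 = {1, 7, 9}  B2 = {1, 5, 9}  B3 = {0, 1, 9}  B4 = {0, 1, 8}  B5 = {0, 3, 9}  B6 = {0, 1, 2}  B7 = {0, 6, 9}  B8 = {0, 1, 4}
Tree: B1–B2, B2–B3, B3–B4, B3–B5, B4–B6, B5–B7, B3–B8

Every bag has size at most 3, so the width is 3 − 1 = 2 and tw(G) ≤ 2. Conversely, {0, 1, 8} is a clique of size 3, and the vertices of any clique must share a bag in every tree decomposition; so some bag has ≥ 3 vertices and tw(G) ≥ 2. Therefore the treewidth is 2.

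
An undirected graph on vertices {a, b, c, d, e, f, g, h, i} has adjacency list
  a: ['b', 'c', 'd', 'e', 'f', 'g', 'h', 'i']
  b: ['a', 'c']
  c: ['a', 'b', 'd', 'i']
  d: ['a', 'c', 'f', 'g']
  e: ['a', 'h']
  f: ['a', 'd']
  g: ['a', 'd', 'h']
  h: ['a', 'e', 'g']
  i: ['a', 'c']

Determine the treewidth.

2

A width-2 tree decomposition is:
Bags: B1 = {a, d, g}  B2 = {a, c, d}  B3 = {a, g, h}  B4 = {a, e, h}  B5 = {a, b, c}  B6 = {a, d, f}  B7 = {a, c, i}
Tree: B1–B2, B1–B3, B3–B4, B2–B5, B1–B6, B5–B7
Each bag holds 3 vertices, so the decomposition has width 2, which upper-bounds the treewidth. On the other hand G contains the 3-clique {a, d, g}. A clique must lie in a single bag of any decomposition, so no decomposition can have width below 2. Combining the bounds, tw(G) = 2.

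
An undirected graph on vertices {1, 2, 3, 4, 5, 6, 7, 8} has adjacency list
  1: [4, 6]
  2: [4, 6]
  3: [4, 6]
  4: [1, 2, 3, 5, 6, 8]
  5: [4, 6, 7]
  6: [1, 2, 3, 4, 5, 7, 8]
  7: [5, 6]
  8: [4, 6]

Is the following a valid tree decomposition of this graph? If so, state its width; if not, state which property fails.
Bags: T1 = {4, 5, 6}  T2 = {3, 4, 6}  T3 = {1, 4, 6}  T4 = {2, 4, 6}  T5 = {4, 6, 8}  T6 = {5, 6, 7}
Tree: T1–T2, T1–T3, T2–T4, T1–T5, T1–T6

Vertex coverage: the bags together contain {1, 2, 3, 4, 5, 6, 7, 8}, the full vertex set. Edge coverage: each edge of G has both endpoints in at least one bag. Running intersection: for every vertex, the bags containing it form a connected subtree. All three properties hold, so this is a valid tree decomposition of width max|bag| − 1 = 2, and hence tw(G) ≤ 2.

Yes; width 2.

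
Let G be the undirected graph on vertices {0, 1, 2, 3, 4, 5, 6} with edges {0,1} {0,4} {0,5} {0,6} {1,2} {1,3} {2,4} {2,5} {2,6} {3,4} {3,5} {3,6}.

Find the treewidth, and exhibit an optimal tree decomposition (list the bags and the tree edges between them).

Treewidth 3.
One optimal decomposition is:
Bags: B1 = {0, 2, 3, 6}  B2 = {0, 1, 2, 3}  B3 = {0, 2, 3, 4}  B4 = {0, 2, 3, 5}
Tree: B1–B2, B2–B3, B3–B4

Every bag has size at most 4, so the width is 4 − 1 = 3 and tw(G) ≤ 3. For the lower bound: the 4 vertex sets {3,6}, {1,2}, {0}, {4} are disjoint, each induces a connected subgraph, and every pair is joined by at least one edge of G. Contracting each set to a single vertex therefore yields K_{4} as a minor, and since treewidth is minor-monotone, tw(G) ≥ tw(K_{4}) = 3. The upper and lower bounds meet at 3, so that is the treewidth.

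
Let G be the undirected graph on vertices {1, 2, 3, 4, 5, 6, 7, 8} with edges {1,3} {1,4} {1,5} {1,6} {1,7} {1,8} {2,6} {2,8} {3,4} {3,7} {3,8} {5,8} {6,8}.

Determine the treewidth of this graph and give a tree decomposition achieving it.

Treewidth 2.
One such decomposition:
Bags: B1 = {1, 5, 8}  B2 = {1, 6, 8}  B3 = {1, 3, 8}  B4 = {1, 3, 4}  B5 = {2, 6, 8}  B6 = {1, 3, 7}
Tree: B1–B2, B1–B3, B3–B4, B2–B5, B4–B6

The largest bag has 3 vertices, giving width 2; this decomposition certifies tw(G) ≤ 2. On the other hand G contains the 3-clique {1, 3, 8}. A clique must lie in a single bag of any decomposition, so no decomposition can have width below 2. Combining the bounds, tw(G) = 2.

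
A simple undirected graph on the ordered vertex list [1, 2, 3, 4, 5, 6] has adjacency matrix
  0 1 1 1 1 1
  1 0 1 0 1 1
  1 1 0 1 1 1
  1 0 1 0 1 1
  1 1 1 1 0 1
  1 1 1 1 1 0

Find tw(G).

4

A width-4 tree decomposition is:
Bags: B1 = {1, 3, 4, 5, 6}  B2 = {1, 2, 3, 5, 6}
Tree: B1–B2
Each bag holds 5 vertices, so the decomposition has width 4, which upper-bounds the treewidth. For the lower bound, the 5 vertices {1, 2, 3, 5, 6} are pairwise adjacent, and any tree decomposition puts a clique entirely inside one bag — forcing width ≥ 4. The upper and lower bounds meet at 4, so that is the treewidth.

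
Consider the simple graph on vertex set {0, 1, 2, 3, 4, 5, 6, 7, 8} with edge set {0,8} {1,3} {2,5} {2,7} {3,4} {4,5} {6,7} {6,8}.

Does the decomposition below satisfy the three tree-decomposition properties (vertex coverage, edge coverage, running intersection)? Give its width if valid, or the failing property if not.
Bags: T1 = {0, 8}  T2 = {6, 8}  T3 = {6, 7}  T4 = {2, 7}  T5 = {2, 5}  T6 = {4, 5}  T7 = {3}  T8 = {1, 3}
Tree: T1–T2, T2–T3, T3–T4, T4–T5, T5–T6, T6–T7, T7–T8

No — edge (4,3) lies in no bag.

A tree decomposition must satisfy three properties: every vertex lies in some bag; for every edge, both endpoints lie together in some bag; and for every vertex, the bags containing it form a connected subtree. Here edge (4,3) lies in no bag, so the decomposition is invalid.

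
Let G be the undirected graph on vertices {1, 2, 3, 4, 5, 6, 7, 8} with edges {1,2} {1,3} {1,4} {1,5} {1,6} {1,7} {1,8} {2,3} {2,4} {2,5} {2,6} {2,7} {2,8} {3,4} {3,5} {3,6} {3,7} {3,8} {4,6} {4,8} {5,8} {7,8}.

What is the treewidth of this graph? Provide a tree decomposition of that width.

Treewidth 4.
Bags: B1 = {1, 2, 3, 7, 8}  B2 = {1, 2, 3, 5, 8}  B3 = {1, 2, 3, 4, 8}  B4 = {1, 2, 3, 4, 6}
Tree: B1–B2, B1–B3, B3–B4

Each bag holds 5 vertices, so the decomposition has width 4, which upper-bounds the treewidth. For the lower bound, the 5 vertices {1, 2, 3, 4, 8} are pairwise adjacent, and any tree decomposition puts a clique entirely inside one bag — forcing width ≥ 4. The upper and lower bounds meet at 4, so that is the treewidth.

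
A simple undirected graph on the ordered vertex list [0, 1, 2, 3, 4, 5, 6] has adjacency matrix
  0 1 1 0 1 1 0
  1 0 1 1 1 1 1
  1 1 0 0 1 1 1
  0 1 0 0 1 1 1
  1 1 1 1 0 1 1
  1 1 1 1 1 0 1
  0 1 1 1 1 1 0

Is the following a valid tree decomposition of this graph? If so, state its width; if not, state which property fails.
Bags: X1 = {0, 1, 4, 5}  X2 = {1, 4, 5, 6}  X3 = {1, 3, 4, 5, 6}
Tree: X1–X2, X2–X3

A tree decomposition must satisfy three properties: every vertex lies in some bag; for every edge, both endpoints lie together in some bag; and for every vertex, the bags containing it form a connected subtree. Here vertex 2 appears in no bag, so the decomposition is invalid.

No — vertex 2 appears in no bag.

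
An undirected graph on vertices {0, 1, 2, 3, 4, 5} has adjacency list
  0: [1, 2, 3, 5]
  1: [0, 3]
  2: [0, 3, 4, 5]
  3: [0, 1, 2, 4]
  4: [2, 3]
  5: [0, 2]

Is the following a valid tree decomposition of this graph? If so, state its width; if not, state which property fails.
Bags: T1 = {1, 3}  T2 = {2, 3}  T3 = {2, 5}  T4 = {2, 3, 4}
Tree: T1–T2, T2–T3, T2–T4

A tree decomposition must satisfy three properties: every vertex lies in some bag; for every edge, both endpoints lie together in some bag; and for every vertex, the bags containing it form a connected subtree. Here vertex 0 appears in no bag, so the decomposition is invalid.

No — vertex 0 appears in no bag.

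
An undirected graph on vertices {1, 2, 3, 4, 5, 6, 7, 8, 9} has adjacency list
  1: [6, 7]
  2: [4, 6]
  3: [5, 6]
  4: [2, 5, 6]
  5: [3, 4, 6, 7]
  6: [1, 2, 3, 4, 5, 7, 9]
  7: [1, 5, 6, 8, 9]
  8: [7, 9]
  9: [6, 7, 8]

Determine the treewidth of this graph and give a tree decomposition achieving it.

Every bag has size at most 3, so the width is 3 − 1 = 2 and tw(G) ≤ 2. Conversely, {7, 8, 9} is a clique of size 3, and the vertices of any clique must share a bag in every tree decomposition; so some bag has ≥ 3 vertices and tw(G) ≥ 2. The upper and lower bounds meet at 2, so that is the treewidth.

Treewidth 2.
One optimal decomposition is:
Bags: B1 = {7, 8, 9}  B2 = {6, 7, 9}  B3 = {5, 6, 7}  B4 = {4, 5, 6}  B5 = {3, 5, 6}  B6 = {2, 4, 6}  B7 = {1, 6, 7}
Tree: B1–B2, B2–B3, B3–B4, B3–B5, B4–B6, B2–B7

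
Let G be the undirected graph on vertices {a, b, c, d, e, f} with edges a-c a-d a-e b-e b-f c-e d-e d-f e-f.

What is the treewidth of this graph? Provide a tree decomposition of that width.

Every bag has size at most 3, so the width is 3 − 1 = 2 and tw(G) ≤ 2. On the other hand G contains the 3-clique {a, d, e}. A clique must lie in a single bag of any decomposition, so no decomposition can have width below 2. Therefore the treewidth is 2.

Treewidth 2.
Bags: B1 = {a, d, e}  B2 = {d, e, f}  B3 = {a, c, e}  B4 = {b, e, f}
Tree: B1–B2, B1–B3, B2–B4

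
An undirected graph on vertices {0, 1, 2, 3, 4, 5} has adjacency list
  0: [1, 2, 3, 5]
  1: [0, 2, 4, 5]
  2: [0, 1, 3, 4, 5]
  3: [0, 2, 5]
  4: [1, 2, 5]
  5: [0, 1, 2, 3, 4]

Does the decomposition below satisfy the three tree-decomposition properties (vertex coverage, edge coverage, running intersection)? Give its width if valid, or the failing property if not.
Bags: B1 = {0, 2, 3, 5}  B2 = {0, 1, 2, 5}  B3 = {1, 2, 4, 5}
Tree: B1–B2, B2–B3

Yes; width 3.

Checking the three conditions: (i) the bags cover all of {0, 1, 2, 3, 4, 5}; (ii) for each edge, some bag contains both endpoints; (iii) the bags containing any fixed vertex form a subtree. All hold, so the decomposition is valid with width 4 − 1 = 3.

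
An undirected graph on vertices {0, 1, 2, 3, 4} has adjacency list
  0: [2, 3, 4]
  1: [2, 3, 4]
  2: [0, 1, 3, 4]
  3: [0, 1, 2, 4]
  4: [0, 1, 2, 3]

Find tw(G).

A width-3 tree decomposition is:
Bags: B1 = {1, 2, 3, 4}  B2 = {0, 2, 3, 4}
Tree: B1–B2
Every bag has size at most 4, so the width is 4 − 1 = 3 and tw(G) ≤ 3. For the lower bound, the 4 vertices {0, 2, 3, 4} are pairwise adjacent, and any tree decomposition puts a clique entirely inside one bag — forcing width ≥ 3. The upper and lower bounds meet at 3, so that is the treewidth.

3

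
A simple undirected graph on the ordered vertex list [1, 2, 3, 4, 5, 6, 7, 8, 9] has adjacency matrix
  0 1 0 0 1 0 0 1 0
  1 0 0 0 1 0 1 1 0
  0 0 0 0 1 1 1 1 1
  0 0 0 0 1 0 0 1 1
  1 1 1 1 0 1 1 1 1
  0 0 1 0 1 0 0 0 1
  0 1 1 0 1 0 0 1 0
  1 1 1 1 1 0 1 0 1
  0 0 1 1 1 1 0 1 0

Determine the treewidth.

3

A width-3 tree decomposition is:
Bags: B1 = {3, 5, 8, 9}  B2 = {3, 5, 6, 9}  B3 = {3, 5, 7, 8}  B4 = {2, 5, 7, 8}  B5 = {1, 2, 5, 8}  B6 = {4, 5, 8, 9}
Tree: B1–B2, B1–B3, B3–B4, B4–B5, B1–B6
Every bag has size at most 4, so the width is 4 − 1 = 3 and tw(G) ≤ 3. Conversely, {3, 5, 8, 9} is a clique of size 4, and the vertices of any clique must share a bag in every tree decomposition; so some bag has ≥ 4 vertices and tw(G) ≥ 3. Combining the bounds, tw(G) = 3.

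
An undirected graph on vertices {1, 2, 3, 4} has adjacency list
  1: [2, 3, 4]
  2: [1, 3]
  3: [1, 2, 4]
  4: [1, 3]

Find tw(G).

2

A width-2 tree decomposition is:
Bags: B1 = {1, 2, 3}  B2 = {1, 3, 4}
Tree: B1–B2
Each bag holds 3 vertices, so the decomposition has width 2, which upper-bounds the treewidth. For the lower bound, the 3 vertices {1, 2, 3} are pairwise adjacent, and any tree decomposition puts a clique entirely inside one bag — forcing width ≥ 2. Combining the bounds, tw(G) = 2.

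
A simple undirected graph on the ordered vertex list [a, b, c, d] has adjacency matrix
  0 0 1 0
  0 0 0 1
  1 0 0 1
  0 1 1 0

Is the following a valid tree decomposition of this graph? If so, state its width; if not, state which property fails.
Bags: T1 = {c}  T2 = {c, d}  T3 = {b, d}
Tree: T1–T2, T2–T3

No — vertex a appears in no bag.

A tree decomposition must satisfy three properties: every vertex lies in some bag; for every edge, both endpoints lie together in some bag; and for every vertex, the bags containing it form a connected subtree. Here vertex a appears in no bag, so the decomposition is invalid.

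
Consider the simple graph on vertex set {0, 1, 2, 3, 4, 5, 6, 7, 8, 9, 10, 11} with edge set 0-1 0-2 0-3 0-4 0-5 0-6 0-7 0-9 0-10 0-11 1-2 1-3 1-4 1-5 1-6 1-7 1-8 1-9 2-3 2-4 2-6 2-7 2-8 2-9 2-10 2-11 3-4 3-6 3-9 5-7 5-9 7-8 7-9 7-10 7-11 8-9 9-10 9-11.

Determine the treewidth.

A width-4 tree decomposition is:
Bags: B1 = {0, 1, 2, 7, 9}  B2 = {0, 2, 7, 9, 11}  B3 = {0, 1, 5, 7, 9}  B4 = {0, 1, 2, 3, 9}  B5 = {1, 2, 7, 8, 9}  B6 = {0, 1, 2, 3, 4}  B7 = {0, 1, 2, 3, 6}  B8 = {0, 2, 7, 9, 10}
Tree: B1–B2, B1–B3, B1–B4, B1–B5, B4–B6, B6–B7, B2–B8
Each bag holds 5 vertices, so the decomposition has width 4, which upper-bounds the treewidth. On the other hand G contains the 5-clique {0, 1, 2, 3, 9}. A clique must lie in a single bag of any decomposition, so no decomposition can have width below 4. The upper and lower bounds meet at 4, so that is the treewidth.

4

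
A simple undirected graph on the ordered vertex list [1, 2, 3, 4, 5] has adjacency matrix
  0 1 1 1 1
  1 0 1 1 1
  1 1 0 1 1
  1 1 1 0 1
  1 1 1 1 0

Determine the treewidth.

4

A width-4 tree decomposition is:
Bags: B1 = {1, 2, 3, 4, 5}
Tree: (single bag)
With just one bag of size 5, the width is 5 − 1 = 4, so tw(G) ≤ 4. For the lower bound, the 5 vertices {1, 2, 3, 4, 5} are pairwise adjacent, and any tree decomposition puts a clique entirely inside one bag — forcing width ≥ 4. Combining the bounds, tw(G) = 4.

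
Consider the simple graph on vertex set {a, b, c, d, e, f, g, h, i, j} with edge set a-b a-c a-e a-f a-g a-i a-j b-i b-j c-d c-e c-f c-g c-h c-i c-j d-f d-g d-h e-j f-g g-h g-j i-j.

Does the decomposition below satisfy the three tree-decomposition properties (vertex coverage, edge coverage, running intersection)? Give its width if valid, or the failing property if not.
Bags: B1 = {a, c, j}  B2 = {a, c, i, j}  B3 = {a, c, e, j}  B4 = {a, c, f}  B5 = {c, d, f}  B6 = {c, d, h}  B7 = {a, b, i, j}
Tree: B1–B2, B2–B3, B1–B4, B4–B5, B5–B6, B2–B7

No — vertex g appears in no bag.

A tree decomposition must satisfy three properties: every vertex lies in some bag; for every edge, both endpoints lie together in some bag; and for every vertex, the bags containing it form a connected subtree. Here vertex g appears in no bag, so the decomposition is invalid.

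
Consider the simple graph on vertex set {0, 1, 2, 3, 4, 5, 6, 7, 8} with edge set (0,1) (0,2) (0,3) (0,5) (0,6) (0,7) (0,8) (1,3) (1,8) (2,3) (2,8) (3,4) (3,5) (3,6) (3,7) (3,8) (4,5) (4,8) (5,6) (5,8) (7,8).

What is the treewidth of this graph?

A width-3 tree decomposition is:
Bags: B1 = {0, 3, 5, 8}  B2 = {0, 3, 5, 6}  B3 = {3, 4, 5, 8}  B4 = {0, 3, 7, 8}  B5 = {0, 2, 3, 8}  B6 = {0, 1, 3, 8}
Tree: B1–B2, B1–B3, B1–B4, B4–B5, B5–B6
Every bag has size at most 4, so the width is 4 − 1 = 3 and tw(G) ≤ 3. For the lower bound, the 4 vertices {0, 1, 3, 8} are pairwise adjacent, and any tree decomposition puts a clique entirely inside one bag — forcing width ≥ 3. Therefore the treewidth is 3.

3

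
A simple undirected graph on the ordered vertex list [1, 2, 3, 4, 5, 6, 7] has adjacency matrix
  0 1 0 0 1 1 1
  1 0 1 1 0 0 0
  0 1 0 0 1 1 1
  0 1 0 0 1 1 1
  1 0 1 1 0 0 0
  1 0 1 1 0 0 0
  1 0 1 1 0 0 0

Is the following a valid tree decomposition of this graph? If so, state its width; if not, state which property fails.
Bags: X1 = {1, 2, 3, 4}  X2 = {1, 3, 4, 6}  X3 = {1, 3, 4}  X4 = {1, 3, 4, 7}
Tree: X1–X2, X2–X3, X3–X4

A tree decomposition must satisfy three properties: every vertex lies in some bag; for every edge, both endpoints lie together in some bag; and for every vertex, the bags containing it form a connected subtree. Here vertex 5 appears in no bag, so the decomposition is invalid.

No — vertex 5 appears in no bag.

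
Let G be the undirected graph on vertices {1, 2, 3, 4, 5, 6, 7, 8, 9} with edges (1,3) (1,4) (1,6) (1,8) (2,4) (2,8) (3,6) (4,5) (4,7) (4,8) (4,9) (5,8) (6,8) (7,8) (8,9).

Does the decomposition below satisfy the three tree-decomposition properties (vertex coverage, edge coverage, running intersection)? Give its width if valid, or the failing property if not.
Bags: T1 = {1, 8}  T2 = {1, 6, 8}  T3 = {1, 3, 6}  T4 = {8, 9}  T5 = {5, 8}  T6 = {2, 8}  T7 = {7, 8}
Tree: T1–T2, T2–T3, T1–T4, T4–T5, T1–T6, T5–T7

A tree decomposition must satisfy three properties: every vertex lies in some bag; for every edge, both endpoints lie together in some bag; and for every vertex, the bags containing it form a connected subtree. Here vertex 4 appears in no bag, so the decomposition is invalid.

No — vertex 4 appears in no bag.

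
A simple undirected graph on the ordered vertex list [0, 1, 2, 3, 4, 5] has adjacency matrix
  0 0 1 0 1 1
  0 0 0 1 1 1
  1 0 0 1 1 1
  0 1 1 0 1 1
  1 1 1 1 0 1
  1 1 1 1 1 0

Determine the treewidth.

A width-3 tree decomposition is:
Bags: B1 = {1, 3, 4, 5}  B2 = {2, 3, 4, 5}  B3 = {0, 2, 4, 5}
Tree: B1–B2, B2–B3
Every bag has size at most 4, so the width is 4 − 1 = 3 and tw(G) ≤ 3. On the other hand G contains the 4-clique {1, 3, 4, 5}. A clique must lie in a single bag of any decomposition, so no decomposition can have width below 3. The upper and lower bounds meet at 3, so that is the treewidth.

3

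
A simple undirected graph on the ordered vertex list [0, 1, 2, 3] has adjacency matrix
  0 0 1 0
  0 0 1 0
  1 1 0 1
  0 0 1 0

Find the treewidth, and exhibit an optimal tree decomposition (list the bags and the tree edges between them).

Treewidth 1.
One optimal decomposition is:
Bags: B1 = {1, 2}  B2 = {2, 3}  B3 = {0, 2}
Tree: B1–B2, B2–B3

Each bag holds 2 vertices, so the decomposition has width 1, which upper-bounds the treewidth. Since G has at least one edge (e.g. 1–2), it is not an edgeless graph, so tw(G) ≥ 1. The upper and lower bounds meet at 1, so that is the treewidth.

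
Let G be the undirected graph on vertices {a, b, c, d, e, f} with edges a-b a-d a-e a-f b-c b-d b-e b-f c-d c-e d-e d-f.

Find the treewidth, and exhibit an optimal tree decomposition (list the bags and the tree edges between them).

The largest bag has 4 vertices, giving width 3; this decomposition certifies tw(G) ≤ 3. Conversely, {b, c, d, e} is a clique of size 4, and the vertices of any clique must share a bag in every tree decomposition; so some bag has ≥ 4 vertices and tw(G) ≥ 3. The upper and lower bounds meet at 3, so that is the treewidth.

Treewidth 3.
One such decomposition:
Bags: B1 = {a, b, d, e}  B2 = {b, c, d, e}  B3 = {a, b, d, f}
Tree: B1–B2, B1–B3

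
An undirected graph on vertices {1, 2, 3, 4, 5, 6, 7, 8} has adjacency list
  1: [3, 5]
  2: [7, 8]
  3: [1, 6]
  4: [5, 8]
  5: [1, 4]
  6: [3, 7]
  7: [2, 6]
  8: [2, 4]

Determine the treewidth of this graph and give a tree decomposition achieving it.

The largest bag has 3 vertices, giving width 2; this decomposition certifies tw(G) ≤ 2. The edges 5–4–8–2–7–6–3–1–5 form a cycle, so G is not a tree and its treewidth is at least 2. Combining the bounds, tw(G) = 2.

Treewidth 2.
One optimal decomposition is:
Bags: B1 = {4, 5, 8}  B2 = {2, 5, 8}  B3 = {2, 5, 7}  B4 = {5, 6, 7}  B5 = {3, 5, 6}  B6 = {1, 3, 5}
Tree: B1–B2, B2–B3, B3–B4, B4–B5, B5–B6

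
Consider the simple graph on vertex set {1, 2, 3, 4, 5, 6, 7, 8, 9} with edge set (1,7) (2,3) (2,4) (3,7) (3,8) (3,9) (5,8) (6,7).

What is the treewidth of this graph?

1

A width-1 tree decomposition is:
Bags: B1 = {3, 7}  B2 = {2, 3}  B3 = {1, 7}  B4 = {3, 8}  B5 = {2, 4}  B6 = {3, 9}  B7 = {5, 8}  B8 = {6, 7}
Tree: B1–B2, B1–B3, B1–B4, B2–B5, B2–B6, B4–B7, B3–B8
Each bag holds 2 vertices, so the decomposition has width 1, which upper-bounds the treewidth. Since G has at least one edge (e.g. 7–3), it is not an edgeless graph, so tw(G) ≥ 1. Hence tw(G) = 1 exactly.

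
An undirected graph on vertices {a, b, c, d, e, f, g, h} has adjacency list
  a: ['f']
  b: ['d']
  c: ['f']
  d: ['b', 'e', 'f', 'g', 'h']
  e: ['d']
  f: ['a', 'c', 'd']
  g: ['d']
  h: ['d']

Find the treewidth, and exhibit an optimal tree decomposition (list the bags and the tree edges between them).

Treewidth 1.
One such decomposition:
Bags: B1 = {d, f}  B2 = {d, h}  B3 = {b, d}  B4 = {c, f}  B5 = {a, f}  B6 = {d, g}  B7 = {d, e}
Tree: B1–B2, B1–B3, B1–B4, B1–B5, B2–B6, B1–B7

Every bag has size at most 2, so the width is 2 − 1 = 1 and tw(G) ≤ 1. Since G has at least one edge (e.g. d–f), it is not an edgeless graph, so tw(G) ≥ 1. Combining the bounds, tw(G) = 1.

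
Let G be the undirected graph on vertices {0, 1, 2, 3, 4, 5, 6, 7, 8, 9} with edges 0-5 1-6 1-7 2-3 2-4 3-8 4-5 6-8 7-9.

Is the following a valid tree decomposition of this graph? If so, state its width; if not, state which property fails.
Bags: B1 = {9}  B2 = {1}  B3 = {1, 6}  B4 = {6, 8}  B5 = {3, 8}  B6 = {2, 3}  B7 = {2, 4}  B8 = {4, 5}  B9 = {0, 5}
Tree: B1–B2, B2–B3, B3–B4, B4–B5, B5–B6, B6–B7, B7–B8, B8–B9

A tree decomposition must satisfy three properties: every vertex lies in some bag; for every edge, both endpoints lie together in some bag; and for every vertex, the bags containing it form a connected subtree. Here vertex 7 appears in no bag, so the decomposition is invalid.

No — vertex 7 appears in no bag.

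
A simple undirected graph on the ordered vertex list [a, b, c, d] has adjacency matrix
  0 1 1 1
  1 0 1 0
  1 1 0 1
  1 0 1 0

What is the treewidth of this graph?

2

A width-2 tree decomposition is:
Bags: B1 = {a, b, c}  B2 = {a, c, d}
Tree: B1–B2
Every bag has size at most 3, so the width is 3 − 1 = 2 and tw(G) ≤ 2. On the other hand G contains the 3-clique {a, c, d}. A clique must lie in a single bag of any decomposition, so no decomposition can have width below 2. Hence tw(G) = 2 exactly.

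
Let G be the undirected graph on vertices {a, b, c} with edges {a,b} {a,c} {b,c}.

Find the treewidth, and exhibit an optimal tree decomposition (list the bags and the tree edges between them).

Treewidth 2.
One such decomposition:
Bags: B1 = {a, b, c}
Tree: (single bag)

With just one bag of size 3, the width is 3 − 1 = 2, so tw(G) ≤ 2. On the other hand G contains the 3-clique {a, b, c}. A clique must lie in a single bag of any decomposition, so no decomposition can have width below 2. Hence tw(G) = 2 exactly.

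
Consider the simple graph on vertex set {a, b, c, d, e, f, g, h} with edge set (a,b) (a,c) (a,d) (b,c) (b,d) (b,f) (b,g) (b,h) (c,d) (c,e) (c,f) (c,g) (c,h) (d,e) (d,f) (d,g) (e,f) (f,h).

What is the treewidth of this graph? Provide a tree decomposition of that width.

Treewidth 3.
One such decomposition:
Bags: B1 = {c, d, e, f}  B2 = {b, c, d, f}  B3 = {a, b, c, d}  B4 = {b, c, d, g}  B5 = {b, c, f, h}
Tree: B1–B2, B2–B3, B2–B4, B2–B5

The largest bag has 4 vertices, giving width 3; this decomposition certifies tw(G) ≤ 3. For the lower bound, the 4 vertices {c, d, e, f} are pairwise adjacent, and any tree decomposition puts a clique entirely inside one bag — forcing width ≥ 3. Hence tw(G) = 3 exactly.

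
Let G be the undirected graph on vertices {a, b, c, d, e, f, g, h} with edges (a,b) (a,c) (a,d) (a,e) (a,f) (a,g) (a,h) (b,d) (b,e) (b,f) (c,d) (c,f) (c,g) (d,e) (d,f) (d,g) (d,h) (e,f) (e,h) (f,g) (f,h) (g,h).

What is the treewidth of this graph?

4

A width-4 tree decomposition is:
Bags: B1 = {a, d, f, g, h}  B2 = {a, c, d, f, g}  B3 = {a, d, e, f, h}  B4 = {a, b, d, e, f}
Tree: B1–B2, B1–B3, B3–B4
Every bag has size at most 5, so the width is 5 − 1 = 4 and tw(G) ≤ 4. For the lower bound, the 5 vertices {a, d, f, g, h} are pairwise adjacent, and any tree decomposition puts a clique entirely inside one bag — forcing width ≥ 4. Hence tw(G) = 4 exactly.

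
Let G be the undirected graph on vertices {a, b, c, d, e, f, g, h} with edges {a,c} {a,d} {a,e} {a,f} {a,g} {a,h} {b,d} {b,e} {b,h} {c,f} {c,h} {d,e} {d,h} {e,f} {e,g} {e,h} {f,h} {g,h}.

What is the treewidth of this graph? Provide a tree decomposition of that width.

Each bag holds 4 vertices, so the decomposition has width 3, which upper-bounds the treewidth. For the lower bound, the 4 vertices {a, d, e, h} are pairwise adjacent, and any tree decomposition puts a clique entirely inside one bag — forcing width ≥ 3. Therefore the treewidth is 3.

Treewidth 3.
One optimal decomposition is:
Bags: B1 = {a, d, e, h}  B2 = {a, e, f, h}  B3 = {b, d, e, h}  B4 = {a, e, g, h}  B5 = {a, c, f, h}
Tree: B1–B2, B1–B3, B1–B4, B2–B5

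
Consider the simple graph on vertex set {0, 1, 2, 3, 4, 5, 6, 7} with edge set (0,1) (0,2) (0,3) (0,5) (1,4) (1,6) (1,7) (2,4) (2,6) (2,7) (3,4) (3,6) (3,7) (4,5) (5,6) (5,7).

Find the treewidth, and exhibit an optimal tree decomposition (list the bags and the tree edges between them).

Treewidth 4.
One such decomposition:
Bags: B1 = {0, 1, 4, 6, 7}  B2 = {0, 2, 4, 6, 7}  B3 = {0, 4, 5, 6, 7}  B4 = {0, 3, 4, 6, 7}
Tree: B1–B2, B2–B3, B3–B4

The largest bag has 5 vertices, giving width 4; this decomposition certifies tw(G) ≤ 4. For the lower bound: the 5 vertex sets {1,4}, {2,7}, {5,6}, {0}, {3} are disjoint, each induces a connected subgraph, and every pair is joined by at least one edge of G. Contracting each set to a single vertex therefore yields K_{5} as a minor, and since treewidth is minor-monotone, tw(G) ≥ tw(K_{5}) = 4. Hence tw(G) = 4 exactly.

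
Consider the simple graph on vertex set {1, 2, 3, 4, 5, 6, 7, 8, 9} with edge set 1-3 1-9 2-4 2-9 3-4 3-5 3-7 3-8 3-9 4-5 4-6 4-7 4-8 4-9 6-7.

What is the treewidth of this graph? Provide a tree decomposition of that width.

Every bag has size at most 3, so the width is 3 − 1 = 2 and tw(G) ≤ 2. For the lower bound, the 3 vertices {1, 3, 9} are pairwise adjacent, and any tree decomposition puts a clique entirely inside one bag — forcing width ≥ 2. Therefore the treewidth is 2.

Treewidth 2.
One optimal decomposition is:
Bags: B1 = {2, 4, 9}  B2 = {3, 4, 9}  B3 = {3, 4, 7}  B4 = {4, 6, 7}  B5 = {1, 3, 9}  B6 = {3, 4, 5}  B7 = {3, 4, 8}
Tree: B1–B2, B2–B3, B3–B4, B2–B5, B3–B6, B2–B7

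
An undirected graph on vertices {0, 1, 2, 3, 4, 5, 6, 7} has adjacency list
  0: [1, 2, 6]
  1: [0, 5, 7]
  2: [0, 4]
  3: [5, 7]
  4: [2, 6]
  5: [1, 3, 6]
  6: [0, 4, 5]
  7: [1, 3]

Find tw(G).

A width-2 tree decomposition is:
Bags: B1 = {2, 4, 6}  B2 = {0, 2, 6}  B3 = {0, 5, 6}  B4 = {0, 1, 5}  B5 = {1, 3, 5}  B6 = {1, 3, 7}
Tree: B1–B2, B2–B3, B3–B4, B4–B5, B5–B6
Every bag has size at most 3, so the width is 3 − 1 = 2 and tw(G) ≤ 2. The edges 4–2–0–6–4 form a cycle, so G is not a tree and its treewidth is at least 2. The upper and lower bounds meet at 2, so that is the treewidth.

2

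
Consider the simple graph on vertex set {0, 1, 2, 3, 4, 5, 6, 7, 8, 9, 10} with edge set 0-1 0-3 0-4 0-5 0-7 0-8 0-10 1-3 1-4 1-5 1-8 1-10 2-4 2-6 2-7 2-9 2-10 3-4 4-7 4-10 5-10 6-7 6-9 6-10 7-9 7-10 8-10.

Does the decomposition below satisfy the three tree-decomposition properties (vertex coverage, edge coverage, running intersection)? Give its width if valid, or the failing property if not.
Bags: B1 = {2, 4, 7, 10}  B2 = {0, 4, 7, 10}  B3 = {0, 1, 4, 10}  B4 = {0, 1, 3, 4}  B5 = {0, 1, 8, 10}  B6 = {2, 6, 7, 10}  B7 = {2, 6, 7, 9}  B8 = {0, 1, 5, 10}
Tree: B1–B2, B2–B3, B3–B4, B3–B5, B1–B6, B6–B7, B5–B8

Yes; width 3.

Vertex coverage: the bags together contain {0, 1, 2, 3, 4, 5, 6, 7, 8, 9, 10}, the full vertex set. Edge coverage: each edge of G has both endpoints in at least one bag. Running intersection: for every vertex, the bags containing it form a connected subtree. All three properties hold, so this is a valid tree decomposition of width max|bag| − 1 = 3, and hence tw(G) ≤ 3.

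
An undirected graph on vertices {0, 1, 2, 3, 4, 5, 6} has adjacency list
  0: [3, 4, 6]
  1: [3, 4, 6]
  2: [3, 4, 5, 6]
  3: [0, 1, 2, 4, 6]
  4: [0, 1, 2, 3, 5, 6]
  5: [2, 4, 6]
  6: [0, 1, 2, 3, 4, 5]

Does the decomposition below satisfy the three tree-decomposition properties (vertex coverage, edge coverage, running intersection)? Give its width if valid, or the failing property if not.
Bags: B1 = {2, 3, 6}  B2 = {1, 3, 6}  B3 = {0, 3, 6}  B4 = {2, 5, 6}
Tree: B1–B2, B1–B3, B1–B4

No — vertex 4 appears in no bag.

A tree decomposition must satisfy three properties: every vertex lies in some bag; for every edge, both endpoints lie together in some bag; and for every vertex, the bags containing it form a connected subtree. Here vertex 4 appears in no bag, so the decomposition is invalid.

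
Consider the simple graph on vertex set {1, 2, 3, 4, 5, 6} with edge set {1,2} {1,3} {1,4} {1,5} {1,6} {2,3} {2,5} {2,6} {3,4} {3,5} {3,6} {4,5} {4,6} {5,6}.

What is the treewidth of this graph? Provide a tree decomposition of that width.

Treewidth 4.
One such decomposition:
Bags: B1 = {1, 3, 4, 5, 6}  B2 = {1, 2, 3, 5, 6}
Tree: B1–B2

Every bag has size at most 5, so the width is 5 − 1 = 4 and tw(G) ≤ 4. For the lower bound, the 5 vertices {1, 2, 3, 5, 6} are pairwise adjacent, and any tree decomposition puts a clique entirely inside one bag — forcing width ≥ 4. Therefore the treewidth is 4.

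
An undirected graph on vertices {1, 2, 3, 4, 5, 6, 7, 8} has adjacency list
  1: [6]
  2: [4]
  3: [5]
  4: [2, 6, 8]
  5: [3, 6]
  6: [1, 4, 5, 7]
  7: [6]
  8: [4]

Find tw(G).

A width-1 tree decomposition is:
Bags: B1 = {6, 7}  B2 = {4, 6}  B3 = {2, 4}  B4 = {4, 8}  B5 = {5, 6}  B6 = {1, 6}  B7 = {3, 5}
Tree: B1–B2, B2–B3, B3–B4, B2–B5, B5–B6, B5–B7
The largest bag has 2 vertices, giving width 1; this decomposition certifies tw(G) ≤ 1. Since G has at least one edge (e.g. 7–6), it is not an edgeless graph, so tw(G) ≥ 1. Hence tw(G) = 1 exactly.

1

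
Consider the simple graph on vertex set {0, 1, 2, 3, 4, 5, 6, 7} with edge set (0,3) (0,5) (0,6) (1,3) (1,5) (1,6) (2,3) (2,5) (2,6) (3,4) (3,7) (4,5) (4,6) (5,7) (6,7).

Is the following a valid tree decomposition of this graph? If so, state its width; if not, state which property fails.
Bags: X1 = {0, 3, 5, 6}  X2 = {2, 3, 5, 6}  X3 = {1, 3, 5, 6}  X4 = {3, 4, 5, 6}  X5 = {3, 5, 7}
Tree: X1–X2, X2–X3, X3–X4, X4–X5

A tree decomposition must satisfy three properties: every vertex lies in some bag; for every edge, both endpoints lie together in some bag; and for every vertex, the bags containing it form a connected subtree. Here edge (6,7) lies in no bag, so the decomposition is invalid.

No — edge (6,7) lies in no bag.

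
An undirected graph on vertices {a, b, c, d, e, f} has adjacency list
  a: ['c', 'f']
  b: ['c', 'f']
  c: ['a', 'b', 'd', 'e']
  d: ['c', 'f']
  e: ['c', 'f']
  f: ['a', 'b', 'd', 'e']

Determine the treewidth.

A width-2 tree decomposition is:
Bags: B1 = {c, d, f}  B2 = {a, c, f}  B3 = {c, e, f}  B4 = {b, c, f}
Tree: B1–B2, B2–B3, B3–B4
Each bag holds 3 vertices, so the decomposition has width 2, which upper-bounds the treewidth. For the lower bound, G contains the cycle f–d–c–a–f, so G is not a forest; only forests have treewidth ≤ 1, hence tw(G) ≥ 2. Hence tw(G) = 2 exactly.

2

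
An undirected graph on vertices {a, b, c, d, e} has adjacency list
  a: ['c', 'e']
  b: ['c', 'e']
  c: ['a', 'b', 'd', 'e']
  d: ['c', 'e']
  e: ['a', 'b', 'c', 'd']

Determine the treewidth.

A width-2 tree decomposition is:
Bags: B1 = {c, d, e}  B2 = {b, c, e}  B3 = {a, c, e}
Tree: B1–B2, B1–B3
Every bag has size at most 3, so the width is 3 − 1 = 2 and tw(G) ≤ 2. Conversely, {c, d, e} is a clique of size 3, and the vertices of any clique must share a bag in every tree decomposition; so some bag has ≥ 3 vertices and tw(G) ≥ 2. Therefore the treewidth is 2.

2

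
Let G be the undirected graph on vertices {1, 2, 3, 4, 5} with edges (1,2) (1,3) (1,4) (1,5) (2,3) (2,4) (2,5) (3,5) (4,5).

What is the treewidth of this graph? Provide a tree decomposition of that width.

Treewidth 3.
One optimal decomposition is:
Bags: B1 = {1, 2, 4, 5}  B2 = {1, 2, 3, 5}
Tree: B1–B2

Every bag has size at most 4, so the width is 4 − 1 = 3 and tw(G) ≤ 3. On the other hand G contains the 4-clique {1, 2, 3, 5}. A clique must lie in a single bag of any decomposition, so no decomposition can have width below 3. Combining the bounds, tw(G) = 3.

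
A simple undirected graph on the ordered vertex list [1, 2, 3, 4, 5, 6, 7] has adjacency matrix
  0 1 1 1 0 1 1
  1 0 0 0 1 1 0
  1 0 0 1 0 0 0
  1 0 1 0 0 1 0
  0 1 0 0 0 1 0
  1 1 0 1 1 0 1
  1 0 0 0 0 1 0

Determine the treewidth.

2

A width-2 tree decomposition is:
Bags: B1 = {1, 2, 6}  B2 = {1, 4, 6}  B3 = {1, 6, 7}  B4 = {1, 3, 4}  B5 = {2, 5, 6}
Tree: B1–B2, B2–B3, B2–B4, B1–B5
Every bag has size at most 3, so the width is 3 − 1 = 2 and tw(G) ≤ 2. For the lower bound, the 3 vertices {1, 3, 4} are pairwise adjacent, and any tree decomposition puts a clique entirely inside one bag — forcing width ≥ 2. Therefore the treewidth is 2.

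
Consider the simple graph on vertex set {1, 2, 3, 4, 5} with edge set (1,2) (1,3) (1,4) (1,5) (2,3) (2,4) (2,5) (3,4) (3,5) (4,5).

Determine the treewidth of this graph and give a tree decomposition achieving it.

A single bag containing all 5 vertices is trivially a valid decomposition of width 4. For the lower bound, the 5 vertices {1, 2, 3, 4, 5} are pairwise adjacent, and any tree decomposition puts a clique entirely inside one bag — forcing width ≥ 4. Combining the bounds, tw(G) = 4.

Treewidth 4.
Bags: B1 = {1, 2, 3, 4, 5}
Tree: (single bag)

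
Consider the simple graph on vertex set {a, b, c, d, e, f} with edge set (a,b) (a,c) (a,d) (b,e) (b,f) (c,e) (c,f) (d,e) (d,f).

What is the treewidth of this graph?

A width-3 tree decomposition is:
Bags: B1 = {a, b, e, f}  B2 = {a, d, e, f}  B3 = {a, c, e, f}
Tree: B1–B2, B2–B3
Every bag has size at most 4, so the width is 4 − 1 = 3 and tw(G) ≤ 3. For the lower bound: the 4 vertex sets {a,b}, {d,e}, {f}, {c} are disjoint, each induces a connected subgraph, and every pair is joined by at least one edge of G. Contracting each set to a single vertex therefore yields K_{4} as a minor, and since treewidth is minor-monotone, tw(G) ≥ tw(K_{4}) = 3. Hence tw(G) = 3 exactly.

3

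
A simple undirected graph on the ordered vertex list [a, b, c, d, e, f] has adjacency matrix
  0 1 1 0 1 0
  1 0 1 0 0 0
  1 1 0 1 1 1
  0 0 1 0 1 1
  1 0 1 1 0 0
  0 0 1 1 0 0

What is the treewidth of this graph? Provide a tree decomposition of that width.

Each bag holds 3 vertices, so the decomposition has width 2, which upper-bounds the treewidth. Conversely, {c, d, e} is a clique of size 3, and the vertices of any clique must share a bag in every tree decomposition; so some bag has ≥ 3 vertices and tw(G) ≥ 2. Hence tw(G) = 2 exactly.

Treewidth 2.
Bags: B1 = {a, c, e}  B2 = {c, d, e}  B3 = {c, d, f}  B4 = {a, b, c}
Tree: B1–B2, B2–B3, B1–B4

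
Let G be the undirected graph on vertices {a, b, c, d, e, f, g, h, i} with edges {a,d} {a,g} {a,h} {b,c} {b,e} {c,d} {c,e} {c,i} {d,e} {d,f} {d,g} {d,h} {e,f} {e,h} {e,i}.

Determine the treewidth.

2

A width-2 tree decomposition is:
Bags: B1 = {c, d, e}  B2 = {d, e, h}  B3 = {d, e, f}  B4 = {c, e, i}  B5 = {a, d, h}  B6 = {b, c, e}  B7 = {a, d, g}
Tree: B1–B2, B2–B3, B1–B4, B2–B5, B1–B6, B5–B7
Each bag holds 3 vertices, so the decomposition has width 2, which upper-bounds the treewidth. For the lower bound, the 3 vertices {a, d, g} are pairwise adjacent, and any tree decomposition puts a clique entirely inside one bag — forcing width ≥ 2. Combining the bounds, tw(G) = 2.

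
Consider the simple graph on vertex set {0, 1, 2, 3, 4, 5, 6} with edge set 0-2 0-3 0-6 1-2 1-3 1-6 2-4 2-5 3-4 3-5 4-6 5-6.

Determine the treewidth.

3

A width-3 tree decomposition is:
Bags: B1 = {2, 3, 5, 6}  B2 = {2, 3, 4, 6}  B3 = {1, 2, 3, 6}  B4 = {0, 2, 3, 6}
Tree: B1–B2, B2–B3, B3–B4
The largest bag has 4 vertices, giving width 3; this decomposition certifies tw(G) ≤ 3. For the lower bound: the 4 vertex sets {5,6}, {3,4}, {2}, {1} are disjoint, each induces a connected subgraph, and every pair is joined by at least one edge of G. Contracting each set to a single vertex therefore yields K_{4} as a minor, and since treewidth is minor-monotone, tw(G) ≥ tw(K_{4}) = 3. Therefore the treewidth is 3.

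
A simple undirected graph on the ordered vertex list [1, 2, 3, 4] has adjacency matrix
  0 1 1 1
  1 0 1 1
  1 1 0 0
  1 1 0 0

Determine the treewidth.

2

A width-2 tree decomposition is:
Bags: B1 = {1, 2, 4}  B2 = {1, 2, 3}
Tree: B1–B2
Each bag holds 3 vertices, so the decomposition has width 2, which upper-bounds the treewidth. Conversely, {1, 2, 3} is a clique of size 3, and the vertices of any clique must share a bag in every tree decomposition; so some bag has ≥ 3 vertices and tw(G) ≥ 2. Hence tw(G) = 2 exactly.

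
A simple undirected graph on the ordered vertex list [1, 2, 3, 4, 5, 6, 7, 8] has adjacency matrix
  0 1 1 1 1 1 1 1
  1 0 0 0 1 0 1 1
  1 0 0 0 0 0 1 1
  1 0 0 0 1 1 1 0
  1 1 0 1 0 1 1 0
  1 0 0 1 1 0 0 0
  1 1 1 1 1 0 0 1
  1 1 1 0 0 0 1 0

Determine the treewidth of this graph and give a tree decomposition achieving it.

The largest bag has 4 vertices, giving width 3; this decomposition certifies tw(G) ≤ 3. Conversely, {1, 4, 5, 6} is a clique of size 4, and the vertices of any clique must share a bag in every tree decomposition; so some bag has ≥ 4 vertices and tw(G) ≥ 3. The upper and lower bounds meet at 3, so that is the treewidth.

Treewidth 3.
One such decomposition:
Bags: B1 = {1, 4, 5, 7}  B2 = {1, 2, 5, 7}  B3 = {1, 4, 5, 6}  B4 = {1, 2, 7, 8}  B5 = {1, 3, 7, 8}
Tree: B1–B2, B1–B3, B2–B4, B4–B5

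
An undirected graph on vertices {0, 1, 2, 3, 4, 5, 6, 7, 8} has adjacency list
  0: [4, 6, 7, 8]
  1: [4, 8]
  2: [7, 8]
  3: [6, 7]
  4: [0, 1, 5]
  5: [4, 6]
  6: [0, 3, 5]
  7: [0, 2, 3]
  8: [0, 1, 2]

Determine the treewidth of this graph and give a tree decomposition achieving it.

Each bag holds 4 vertices, so the decomposition has width 3, which upper-bounds the treewidth. For the lower bound: the 4 vertex sets {1,2,8}, {7}, {0}, {3,4,5,6} are disjoint, each induces a connected subgraph, and every pair is joined by at least one edge of G. Contracting each set to a single vertex therefore yields K_{4} as a minor, and since treewidth is minor-monotone, tw(G) ≥ tw(K_{4}) = 3. Hence tw(G) = 3 exactly.

Treewidth 3.
One such decomposition:
Bags: B1 = {1, 2, 7, 8}  B2 = {0, 1, 7, 8}  B3 = {0, 1, 4, 7}  B4 = {0, 3, 4, 7}  B5 = {0, 3, 4, 6}  B6 = {3, 4, 5, 6}
Tree: B1–B2, B2–B3, B3–B4, B4–B5, B5–B6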